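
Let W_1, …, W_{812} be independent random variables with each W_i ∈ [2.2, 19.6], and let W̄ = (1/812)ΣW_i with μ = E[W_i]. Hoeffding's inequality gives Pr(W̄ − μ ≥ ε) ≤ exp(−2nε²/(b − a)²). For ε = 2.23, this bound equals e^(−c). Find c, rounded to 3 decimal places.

c = 2nε²/(b − a)² = 2·812·2.23² / 17.4² = 26.6746.

26.675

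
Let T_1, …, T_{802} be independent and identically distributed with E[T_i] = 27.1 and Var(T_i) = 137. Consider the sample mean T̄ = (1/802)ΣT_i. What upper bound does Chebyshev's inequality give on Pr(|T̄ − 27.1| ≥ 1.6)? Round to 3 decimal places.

Var(T̄) = Var(T_i)/n = 137/802 = 0.17082.
Chebyshev: Pr(|T̄ − 27.1| ≥ 1.6) ≤ Var(T̄)/(1.6)² = 137/(802·1.6²) = 0.0667.

0.067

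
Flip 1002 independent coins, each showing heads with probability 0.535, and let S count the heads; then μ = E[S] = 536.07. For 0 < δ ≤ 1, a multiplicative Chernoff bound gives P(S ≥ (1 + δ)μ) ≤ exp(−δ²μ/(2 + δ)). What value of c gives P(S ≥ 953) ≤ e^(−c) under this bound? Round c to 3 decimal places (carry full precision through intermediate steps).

Write 953 = (1 + δ)μ, so δ = 953/536.07 − 1 = 0.7777529…
Then the exponent is δ²μ/(2 + δ) = (953 − μ)² / (μ·(2 + δ)) = 116.737712.

116.738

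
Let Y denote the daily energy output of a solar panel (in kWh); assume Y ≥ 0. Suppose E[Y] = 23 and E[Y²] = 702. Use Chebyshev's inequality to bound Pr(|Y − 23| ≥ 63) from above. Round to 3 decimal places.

Var(Y) = E[Y²] − (E[Y])² = 702 − 529 = 173.
Chebyshev's inequality: Pr(|Y − μ| ≥ t) ≤ Var(Y)/t² = 173/3969 = 0.0436.

0.044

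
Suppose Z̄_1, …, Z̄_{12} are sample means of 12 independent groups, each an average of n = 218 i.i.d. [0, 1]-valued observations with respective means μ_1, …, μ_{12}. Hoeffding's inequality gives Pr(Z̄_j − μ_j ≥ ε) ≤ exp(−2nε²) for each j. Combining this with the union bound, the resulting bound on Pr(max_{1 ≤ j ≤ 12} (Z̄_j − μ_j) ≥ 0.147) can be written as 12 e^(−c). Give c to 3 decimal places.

9.422

Union bound over the 12 events: Pr(max_{1 ≤ j ≤ 12} (Z̄_j − μ_j) ≥ 0.147) ≤ 12·exp(−2nε²) = 12 exp(−2·218·0.147²).
So c = 2·218·0.147² = 9.4215.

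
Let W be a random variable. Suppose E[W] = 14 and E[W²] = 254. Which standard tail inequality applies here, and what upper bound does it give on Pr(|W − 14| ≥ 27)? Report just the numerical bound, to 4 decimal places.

The first two moments determine the variance, so Chebyshev's inequality is the sharpest standard bound available.
Var(W) = E[W²] − (E[W])² = 254 − 196 = 58.
Chebyshev's inequality: Pr(|W − μ| ≥ t) ≤ Var(W)/t² = 58/729 = 0.0796.

0.0796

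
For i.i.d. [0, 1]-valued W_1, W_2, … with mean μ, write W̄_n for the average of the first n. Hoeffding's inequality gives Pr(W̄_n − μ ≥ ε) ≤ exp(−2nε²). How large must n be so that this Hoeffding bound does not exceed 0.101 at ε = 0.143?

Require exp(−2nε²) ≤ 0.101, i.e. 2nε² ≥ ln(1/0.101) = 2.292635.
So n ≥ 2.292635 / (2·0.143²) = 56.057.
The smallest integer n is 57.

57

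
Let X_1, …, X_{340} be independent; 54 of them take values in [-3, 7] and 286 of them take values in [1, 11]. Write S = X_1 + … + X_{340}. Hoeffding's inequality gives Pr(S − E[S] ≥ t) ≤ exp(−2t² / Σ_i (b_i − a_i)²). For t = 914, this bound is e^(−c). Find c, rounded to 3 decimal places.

Σ(b_i − a_i)² = 54·10² + 286·10² = 34000.
c = 2t² / 34000 = 2·914² / 34000 = 49.1409.

49.141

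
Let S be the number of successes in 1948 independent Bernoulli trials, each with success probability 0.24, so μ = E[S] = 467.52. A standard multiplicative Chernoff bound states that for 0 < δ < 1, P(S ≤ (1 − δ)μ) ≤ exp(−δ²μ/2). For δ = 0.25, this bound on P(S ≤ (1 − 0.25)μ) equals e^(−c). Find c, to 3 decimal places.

14.610

c = δ²μ/2 = 0.25²·467.52/2 = 14.6100.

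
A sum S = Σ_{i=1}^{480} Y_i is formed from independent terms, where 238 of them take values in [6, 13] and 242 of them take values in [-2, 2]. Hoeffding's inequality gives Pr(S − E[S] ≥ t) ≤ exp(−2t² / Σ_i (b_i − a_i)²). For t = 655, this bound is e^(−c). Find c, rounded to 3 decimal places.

Σ(b_i − a_i)² = 238·7² + 242·4² = 15534.
c = 2t² / 15534 = 2·655² / 15534 = 55.2369.

55.237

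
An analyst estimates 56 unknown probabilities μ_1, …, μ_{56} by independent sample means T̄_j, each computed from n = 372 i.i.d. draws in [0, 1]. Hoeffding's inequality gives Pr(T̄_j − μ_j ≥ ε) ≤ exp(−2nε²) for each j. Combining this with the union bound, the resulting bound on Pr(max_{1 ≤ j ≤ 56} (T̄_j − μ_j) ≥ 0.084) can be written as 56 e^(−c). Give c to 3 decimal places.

5.250

Union bound over the 56 events: Pr(max_{1 ≤ j ≤ 56} (T̄_j − μ_j) ≥ 0.084) ≤ 56·exp(−2nε²) = 56 exp(−2·372·0.084²).
So c = 2·372·0.084² = 5.2497.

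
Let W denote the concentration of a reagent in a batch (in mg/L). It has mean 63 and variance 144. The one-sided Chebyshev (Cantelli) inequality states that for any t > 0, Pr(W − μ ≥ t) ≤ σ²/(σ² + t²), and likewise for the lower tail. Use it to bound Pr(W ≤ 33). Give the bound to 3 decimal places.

0.138

Here σ² = 144 and t = 30, so σ² + t² = 1044.
Cantelli's bound: 144/1044 = 0.1379.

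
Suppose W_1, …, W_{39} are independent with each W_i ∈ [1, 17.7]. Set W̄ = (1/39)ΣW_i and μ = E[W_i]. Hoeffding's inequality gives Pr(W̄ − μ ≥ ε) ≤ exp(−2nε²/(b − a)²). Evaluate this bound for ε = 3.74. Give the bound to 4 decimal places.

Exponent: 2nε²/(b − a)² = 2·39·3.74² / 16.7² = 3.91205.
Bound = exp(−3.91205) = 0.02000.

0.0200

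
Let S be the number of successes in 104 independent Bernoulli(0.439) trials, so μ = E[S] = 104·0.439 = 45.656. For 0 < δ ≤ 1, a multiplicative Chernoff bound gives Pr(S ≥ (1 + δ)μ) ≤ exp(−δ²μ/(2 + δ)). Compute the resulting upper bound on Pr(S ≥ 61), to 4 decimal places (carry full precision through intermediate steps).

0.1100

Write 61 = (1 + δ)μ, so δ = 61/45.656 − 1 = 0.3360785…
Then the exponent is δ²μ/(2 + δ) = (61 − μ)² / (μ·(2 + δ)) = 2.207455.
Bound = exp(−2.207455) = 0.10998.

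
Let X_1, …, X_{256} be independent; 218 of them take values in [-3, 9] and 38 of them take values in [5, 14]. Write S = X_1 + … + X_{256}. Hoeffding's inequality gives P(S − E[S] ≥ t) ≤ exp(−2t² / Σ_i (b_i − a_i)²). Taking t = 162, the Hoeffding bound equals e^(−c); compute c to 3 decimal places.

Σ(b_i − a_i)² = 218·12² + 38·9² = 34470.
c = 2t² / 34470 = 2·162² / 34470 = 1.5227.

1.523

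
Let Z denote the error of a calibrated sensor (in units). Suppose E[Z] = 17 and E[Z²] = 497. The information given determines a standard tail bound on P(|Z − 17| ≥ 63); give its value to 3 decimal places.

The first two moments determine the variance, so Chebyshev's inequality is the sharpest standard bound available.
Var(Z) = E[Z²] − (E[Z])² = 497 − 289 = 208.
Chebyshev's inequality: P(|Z − μ| ≥ t) ≤ Var(Z)/t² = 208/3969 = 0.0524.

0.052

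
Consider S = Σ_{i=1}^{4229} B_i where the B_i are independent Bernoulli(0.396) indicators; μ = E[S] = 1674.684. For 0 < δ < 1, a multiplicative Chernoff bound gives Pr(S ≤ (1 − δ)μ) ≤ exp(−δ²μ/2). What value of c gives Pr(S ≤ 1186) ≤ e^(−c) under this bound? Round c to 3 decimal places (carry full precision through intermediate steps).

71.301

Write 1186 = (1 − δ)μ, so δ = 1 − 1186/1674.684 = 0.2918067…
Then the exponent is δ²μ/2 = (μ − 1186)²/(2μ) = 71.300631.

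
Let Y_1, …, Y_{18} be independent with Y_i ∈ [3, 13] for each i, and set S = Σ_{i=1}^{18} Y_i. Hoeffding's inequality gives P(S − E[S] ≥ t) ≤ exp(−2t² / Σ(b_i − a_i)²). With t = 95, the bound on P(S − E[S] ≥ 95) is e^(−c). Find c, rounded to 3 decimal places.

10.028

Σ(b_i − a_i)² = 18·(10)² = 1800.
c = 2t²/1800 = 2·95²/1800 = 10.0278.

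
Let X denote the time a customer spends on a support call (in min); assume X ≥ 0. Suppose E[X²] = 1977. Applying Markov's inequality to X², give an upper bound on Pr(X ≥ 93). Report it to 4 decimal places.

Since X ≥ 0, the event {X ≥ 93} is the same as {X² ≥ 8649}.
Markov's inequality applied to X² gives Pr(X² ≥ 8649) ≤ E[X²]/8649 = 1977/8649 = 0.2286.

0.2286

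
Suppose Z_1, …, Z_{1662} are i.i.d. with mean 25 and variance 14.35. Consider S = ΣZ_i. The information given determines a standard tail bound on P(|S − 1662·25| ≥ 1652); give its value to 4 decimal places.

0.0087

With mean and variance of each term known, Chebyshev's inequality bounds the deviation of the sum (or sample mean).
Var(S) = n·Var(Z_i) = 1662·14.35 = 23849.7.
Chebyshev: P(|S − 1662·25| ≥ 1652) ≤ Var(S)/1652² = 23849.7/2729104 = 0.0087.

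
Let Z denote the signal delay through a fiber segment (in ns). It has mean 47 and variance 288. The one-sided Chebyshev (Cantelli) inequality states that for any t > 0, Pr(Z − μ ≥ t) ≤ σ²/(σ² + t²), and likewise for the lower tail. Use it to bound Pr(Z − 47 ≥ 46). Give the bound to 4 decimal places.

0.1198

Here σ² = 288 and t = 46, so σ² + t² = 2404.
Cantelli's bound: 288/2404 = 0.1198.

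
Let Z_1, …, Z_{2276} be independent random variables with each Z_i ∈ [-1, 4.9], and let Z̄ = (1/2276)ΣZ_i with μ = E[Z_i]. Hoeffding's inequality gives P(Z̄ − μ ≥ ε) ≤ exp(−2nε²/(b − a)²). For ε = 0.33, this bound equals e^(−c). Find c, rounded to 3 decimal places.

14.241

c = 2nε²/(b − a)² = 2·2276·0.33² / 5.9² = 14.2405.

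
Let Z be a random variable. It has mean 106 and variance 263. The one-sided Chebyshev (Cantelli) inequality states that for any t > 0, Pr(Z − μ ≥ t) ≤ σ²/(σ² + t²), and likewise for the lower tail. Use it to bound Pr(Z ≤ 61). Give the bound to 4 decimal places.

Here σ² = 263 and t = 45, so σ² + t² = 2288.
Cantelli's bound: 263/2288 = 0.1149.

0.1149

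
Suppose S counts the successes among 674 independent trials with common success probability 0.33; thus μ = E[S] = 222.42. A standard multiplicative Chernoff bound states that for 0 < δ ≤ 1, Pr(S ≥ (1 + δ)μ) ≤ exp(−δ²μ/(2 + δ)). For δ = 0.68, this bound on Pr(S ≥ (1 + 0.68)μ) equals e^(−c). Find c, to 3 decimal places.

38.376

c = δ²μ/(2 + δ) = 0.68²·222.42/(2 + 0.68) = 38.3757.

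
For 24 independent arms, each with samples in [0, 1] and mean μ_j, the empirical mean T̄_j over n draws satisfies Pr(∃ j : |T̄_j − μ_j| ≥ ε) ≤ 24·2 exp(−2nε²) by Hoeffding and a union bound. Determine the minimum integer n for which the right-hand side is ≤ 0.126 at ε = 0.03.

3302

Need 2·24·exp(−2nε²) ≤ 0.126, i.e. exp(−2nε²) ≤ 0.126/48.
So 2nε² ≥ ln(48/0.126) = 5.942674.
Hence n ≥ 5.942674/(2·0.03²) = 3301.486.
The smallest integer n is 3302.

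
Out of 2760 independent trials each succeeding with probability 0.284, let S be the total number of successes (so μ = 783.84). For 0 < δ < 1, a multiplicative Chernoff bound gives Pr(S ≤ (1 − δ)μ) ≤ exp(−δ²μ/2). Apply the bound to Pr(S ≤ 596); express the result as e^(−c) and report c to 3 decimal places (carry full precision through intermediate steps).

22.507

Write 596 = (1 − δ)μ, so δ = 1 − 596/783.84 = 0.2396407…
Then the exponent is δ²μ/2 = (μ − 596)²/(2μ) = 22.507059.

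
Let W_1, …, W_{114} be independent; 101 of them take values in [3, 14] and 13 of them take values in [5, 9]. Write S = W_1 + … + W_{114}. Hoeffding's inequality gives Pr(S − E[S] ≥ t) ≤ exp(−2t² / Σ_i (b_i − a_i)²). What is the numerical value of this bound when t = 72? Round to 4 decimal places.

0.4342

Σ(b_i − a_i)² = 101·11² + 13·4² = 12429.
Exponent = 2·72² / 12429 = 0.83418.
Bound = exp(−0.83418) = 0.43423.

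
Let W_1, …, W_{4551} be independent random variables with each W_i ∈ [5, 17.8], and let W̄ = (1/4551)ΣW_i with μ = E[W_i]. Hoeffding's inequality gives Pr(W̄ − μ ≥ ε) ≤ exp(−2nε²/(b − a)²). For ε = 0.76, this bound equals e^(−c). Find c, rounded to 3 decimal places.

c = 2nε²/(b − a)² = 2·4551·0.76² / 12.8² = 32.0881.

32.088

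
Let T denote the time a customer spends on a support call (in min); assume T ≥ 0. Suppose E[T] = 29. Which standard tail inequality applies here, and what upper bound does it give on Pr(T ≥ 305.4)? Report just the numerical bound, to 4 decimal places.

0.0950

Only the mean of a non-negative variable is known, so Markov's inequality is the applicable tail bound.
Markov's inequality: for a non-negative random variable, Pr(T ≥ a) ≤ E[T]/a.
Here E[T] = 29 and a = 305.4, so the bound is 29/305.4 = 0.0950.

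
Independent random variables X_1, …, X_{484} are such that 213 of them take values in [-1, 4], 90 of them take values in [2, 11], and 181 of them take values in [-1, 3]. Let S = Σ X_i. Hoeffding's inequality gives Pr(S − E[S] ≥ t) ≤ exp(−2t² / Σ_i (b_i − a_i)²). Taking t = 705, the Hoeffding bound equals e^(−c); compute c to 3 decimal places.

Σ(b_i − a_i)² = 213·5² + 90·9² + 181·4² = 15511.
c = 2t² / 15511 = 2·705² / 15511 = 64.0868.

64.087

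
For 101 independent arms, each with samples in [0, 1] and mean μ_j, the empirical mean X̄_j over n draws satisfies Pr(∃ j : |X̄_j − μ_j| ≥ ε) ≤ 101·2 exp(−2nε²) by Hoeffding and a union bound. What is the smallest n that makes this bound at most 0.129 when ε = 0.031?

3828

Need 2·101·exp(−2nε²) ≤ 0.129, i.e. exp(−2nε²) ≤ 0.129/202.
So 2nε² ≥ ln(202/0.129) = 7.356211.
Hence n ≥ 7.356211/(2·0.031²) = 3827.373.
The smallest integer n is 3828.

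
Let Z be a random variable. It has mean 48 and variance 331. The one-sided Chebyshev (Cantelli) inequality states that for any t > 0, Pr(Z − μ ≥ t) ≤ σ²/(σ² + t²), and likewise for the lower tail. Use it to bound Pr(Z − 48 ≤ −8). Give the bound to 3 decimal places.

Here σ² = 331 and t = 8, so σ² + t² = 395.
Cantelli's bound: 331/395 = 0.8380.

0.838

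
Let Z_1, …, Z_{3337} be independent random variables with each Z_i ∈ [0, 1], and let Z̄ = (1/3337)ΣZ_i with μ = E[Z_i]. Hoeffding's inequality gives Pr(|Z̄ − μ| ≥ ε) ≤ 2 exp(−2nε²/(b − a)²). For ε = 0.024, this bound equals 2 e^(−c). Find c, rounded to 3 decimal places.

c = 2nε²/(b − a)² = 2·3337·0.024² / 1² = 3.8442.

3.844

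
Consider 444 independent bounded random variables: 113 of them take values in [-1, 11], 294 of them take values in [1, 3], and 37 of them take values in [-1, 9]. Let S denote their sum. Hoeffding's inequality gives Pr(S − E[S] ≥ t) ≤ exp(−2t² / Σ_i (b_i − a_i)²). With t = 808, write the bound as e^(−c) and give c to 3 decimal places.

Σ(b_i − a_i)² = 113·12² + 294·2² + 37·10² = 21148.
c = 2t² / 21148 = 2·808² / 21148 = 61.7424.

61.742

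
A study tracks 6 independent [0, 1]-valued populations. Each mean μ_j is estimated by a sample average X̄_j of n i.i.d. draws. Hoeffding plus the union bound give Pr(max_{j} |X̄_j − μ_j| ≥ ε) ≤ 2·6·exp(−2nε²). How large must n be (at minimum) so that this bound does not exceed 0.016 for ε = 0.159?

131

Need 2·6·exp(−2nε²) ≤ 0.016, i.e. exp(−2nε²) ≤ 0.016/12.
So 2nε² ≥ ln(12/0.016) = 6.620073.
Hence n ≥ 6.620073/(2·0.159²) = 130.930.
The smallest integer n is 131.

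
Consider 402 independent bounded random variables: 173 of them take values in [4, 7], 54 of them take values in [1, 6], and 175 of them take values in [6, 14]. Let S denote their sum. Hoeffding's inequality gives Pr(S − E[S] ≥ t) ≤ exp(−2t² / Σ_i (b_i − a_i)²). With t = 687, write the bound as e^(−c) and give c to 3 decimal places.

Σ(b_i − a_i)² = 173·3² + 54·5² + 175·8² = 14107.
c = 2t² / 14107 = 2·687² / 14107 = 66.9127.

66.913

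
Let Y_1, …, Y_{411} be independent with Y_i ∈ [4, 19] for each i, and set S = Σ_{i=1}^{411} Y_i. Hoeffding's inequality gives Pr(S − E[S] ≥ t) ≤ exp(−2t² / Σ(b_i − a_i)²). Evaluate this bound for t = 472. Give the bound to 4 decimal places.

Σ(b_i − a_i)² = 411·(15)² = 92475.
Exponent = 2·472²/92475 = 4.8183.
Bound = exp(−4.8183) = 0.00808.

0.0081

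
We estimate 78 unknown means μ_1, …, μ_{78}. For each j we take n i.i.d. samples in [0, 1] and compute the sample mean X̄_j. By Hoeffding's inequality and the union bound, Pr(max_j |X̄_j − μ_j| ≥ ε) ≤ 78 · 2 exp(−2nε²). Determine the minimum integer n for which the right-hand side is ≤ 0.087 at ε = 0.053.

Need 2·78·exp(−2nε²) ≤ 0.087, i.e. exp(−2nε²) ≤ 0.087/156.
So 2nε² ≥ ln(156/0.087) = 7.491703.
Hence n ≥ 7.491703/(2·0.053²) = 1333.518.
The smallest integer n is 1334.

1334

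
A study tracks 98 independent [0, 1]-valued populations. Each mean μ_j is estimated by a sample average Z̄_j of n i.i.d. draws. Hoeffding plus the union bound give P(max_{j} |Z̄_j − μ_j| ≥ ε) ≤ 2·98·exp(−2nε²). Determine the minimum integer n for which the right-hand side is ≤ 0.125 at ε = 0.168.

Need 2·98·exp(−2nε²) ≤ 0.125, i.e. exp(−2nε²) ≤ 0.125/196.
So 2nε² ≥ ln(196/0.125) = 7.357556.
Hence n ≥ 7.357556/(2·0.168²) = 130.342.
The smallest integer n is 131.

131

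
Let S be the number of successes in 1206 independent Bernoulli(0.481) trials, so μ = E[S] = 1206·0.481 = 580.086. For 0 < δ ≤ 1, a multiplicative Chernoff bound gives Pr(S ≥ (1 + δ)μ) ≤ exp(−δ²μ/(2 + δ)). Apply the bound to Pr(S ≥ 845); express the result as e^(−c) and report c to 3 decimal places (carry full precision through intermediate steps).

49.246

Write 845 = (1 + δ)μ, so δ = 845/580.086 − 1 = 0.4566806…
Then the exponent is δ²μ/(2 + δ) = (845 − μ)² / (μ·(2 + δ)) = 49.245749.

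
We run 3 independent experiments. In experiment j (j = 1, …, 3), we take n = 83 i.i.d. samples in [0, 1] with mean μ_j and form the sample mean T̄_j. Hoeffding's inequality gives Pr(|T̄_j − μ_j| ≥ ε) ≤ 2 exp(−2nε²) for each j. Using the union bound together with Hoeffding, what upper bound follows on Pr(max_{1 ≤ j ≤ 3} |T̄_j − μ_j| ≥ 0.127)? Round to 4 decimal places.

0.4124

Per-experiment Hoeffding bound: 2·exp(−2·83·0.127²) = 2·exp(−2.67741) = 0.13748.
Union bound over 3 events: 3·0.13748 = 0.41244.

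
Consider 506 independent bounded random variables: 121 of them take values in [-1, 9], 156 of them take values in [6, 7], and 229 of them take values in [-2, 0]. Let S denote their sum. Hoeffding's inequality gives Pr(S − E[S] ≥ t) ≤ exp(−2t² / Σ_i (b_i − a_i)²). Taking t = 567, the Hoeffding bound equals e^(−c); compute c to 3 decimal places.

Σ(b_i − a_i)² = 121·10² + 156·1² + 229·2² = 13172.
c = 2t² / 13172 = 2·567² / 13172 = 48.8140.

48.814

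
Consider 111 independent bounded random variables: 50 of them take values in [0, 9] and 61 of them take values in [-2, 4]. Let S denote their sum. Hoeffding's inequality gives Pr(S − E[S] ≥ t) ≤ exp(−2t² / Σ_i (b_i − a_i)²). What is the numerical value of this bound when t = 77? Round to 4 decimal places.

Σ(b_i − a_i)² = 50·9² + 61·6² = 6246.
Exponent = 2·77² / 6246 = 1.89850.
Bound = exp(−1.89850) = 0.14979.

0.1498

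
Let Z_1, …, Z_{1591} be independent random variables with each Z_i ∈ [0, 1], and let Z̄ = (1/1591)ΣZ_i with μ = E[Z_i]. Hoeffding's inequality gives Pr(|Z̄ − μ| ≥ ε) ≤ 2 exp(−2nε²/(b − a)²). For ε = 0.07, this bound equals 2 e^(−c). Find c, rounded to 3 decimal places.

c = 2nε²/(b − a)² = 2·1591·0.07² / 1² = 15.5918.

15.592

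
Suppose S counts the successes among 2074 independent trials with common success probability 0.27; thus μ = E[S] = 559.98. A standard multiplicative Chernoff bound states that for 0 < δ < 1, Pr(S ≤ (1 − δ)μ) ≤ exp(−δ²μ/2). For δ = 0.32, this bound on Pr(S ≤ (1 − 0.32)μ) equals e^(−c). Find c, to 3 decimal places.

c = δ²μ/2 = 0.32²·559.98/2 = 28.6710.

28.671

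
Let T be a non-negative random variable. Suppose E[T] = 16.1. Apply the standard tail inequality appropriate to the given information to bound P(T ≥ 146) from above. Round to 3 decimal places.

Only the mean of a non-negative variable is known, so Markov's inequality is the applicable tail bound.
Markov's inequality: for a non-negative random variable, P(T ≥ a) ≤ E[T]/a.
Here E[T] = 16.1 and a = 146, so the bound is 16.1/146 = 0.1103.

0.110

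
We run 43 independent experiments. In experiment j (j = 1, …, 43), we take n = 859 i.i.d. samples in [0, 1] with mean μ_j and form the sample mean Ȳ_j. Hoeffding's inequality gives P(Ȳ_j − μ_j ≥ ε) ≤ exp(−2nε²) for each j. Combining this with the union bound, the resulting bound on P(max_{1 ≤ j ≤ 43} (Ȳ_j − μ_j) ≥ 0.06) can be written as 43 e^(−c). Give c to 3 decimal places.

6.185

Union bound over the 43 events: P(max_{1 ≤ j ≤ 43} (Ȳ_j − μ_j) ≥ 0.06) ≤ 43·exp(−2nε²) = 43 exp(−2·859·0.06²).
So c = 2·859·0.06² = 6.1848.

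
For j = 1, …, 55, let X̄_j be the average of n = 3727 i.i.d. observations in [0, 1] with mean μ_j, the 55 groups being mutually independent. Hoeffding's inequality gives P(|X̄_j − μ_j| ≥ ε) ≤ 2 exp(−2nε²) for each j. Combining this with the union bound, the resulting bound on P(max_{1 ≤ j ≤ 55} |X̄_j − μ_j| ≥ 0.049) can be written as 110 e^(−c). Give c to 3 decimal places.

17.897

Union bound over the 55 events: P(max_{1 ≤ j ≤ 55} |X̄_j − μ_j| ≥ 0.049) ≤ 55·2·exp(−2nε²) = 110 exp(−2·3727·0.049²).
So c = 2·3727·0.049² = 17.8971.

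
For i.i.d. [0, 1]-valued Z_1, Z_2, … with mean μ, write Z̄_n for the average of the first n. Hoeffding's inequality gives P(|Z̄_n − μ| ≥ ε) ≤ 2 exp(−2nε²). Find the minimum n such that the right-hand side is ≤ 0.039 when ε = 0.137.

Require 2·exp(−2nε²) ≤ 0.039, i.e. 2nε² ≥ ln(2/0.039) = 3.937341.
So n ≥ 3.937341 / (2·0.137²) = 104.889.
The smallest integer n is 105.

105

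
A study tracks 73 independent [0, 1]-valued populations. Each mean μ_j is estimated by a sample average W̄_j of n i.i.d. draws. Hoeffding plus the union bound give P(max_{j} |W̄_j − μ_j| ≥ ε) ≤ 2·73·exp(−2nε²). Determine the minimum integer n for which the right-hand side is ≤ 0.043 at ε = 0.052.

Need 2·73·exp(−2nε²) ≤ 0.043, i.e. exp(−2nε²) ≤ 0.043/146.
So 2nε² ≥ ln(146/0.043) = 8.130162.
Hence n ≥ 8.130162/(2·0.052²) = 1503.358.
The smallest integer n is 1504.

1504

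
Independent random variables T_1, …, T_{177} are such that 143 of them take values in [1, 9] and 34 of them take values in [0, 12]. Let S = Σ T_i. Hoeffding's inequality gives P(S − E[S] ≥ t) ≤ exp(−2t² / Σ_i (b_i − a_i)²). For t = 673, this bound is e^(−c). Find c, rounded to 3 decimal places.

64.483

Σ(b_i − a_i)² = 143·8² + 34·12² = 14048.
c = 2t² / 14048 = 2·673² / 14048 = 64.4831.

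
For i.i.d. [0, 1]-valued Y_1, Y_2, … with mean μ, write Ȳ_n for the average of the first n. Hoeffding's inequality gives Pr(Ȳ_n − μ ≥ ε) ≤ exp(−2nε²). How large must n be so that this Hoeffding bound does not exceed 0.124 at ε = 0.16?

Require exp(−2nε²) ≤ 0.124, i.e. 2nε² ≥ ln(1/0.124) = 2.087474.
So n ≥ 2.087474 / (2·0.16²) = 40.771.
The smallest integer n is 41.

41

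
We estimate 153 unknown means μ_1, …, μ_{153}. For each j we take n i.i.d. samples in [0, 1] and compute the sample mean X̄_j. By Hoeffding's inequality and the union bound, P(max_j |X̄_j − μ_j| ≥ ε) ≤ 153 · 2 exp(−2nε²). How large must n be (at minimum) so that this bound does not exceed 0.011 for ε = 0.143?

251

Need 2·153·exp(−2nε²) ≤ 0.011, i.e. exp(−2nε²) ≤ 0.011/306.
So 2nε² ≥ ln(306/0.011) = 10.233445.
Hence n ≥ 10.233445/(2·0.143²) = 250.219.
The smallest integer n is 251.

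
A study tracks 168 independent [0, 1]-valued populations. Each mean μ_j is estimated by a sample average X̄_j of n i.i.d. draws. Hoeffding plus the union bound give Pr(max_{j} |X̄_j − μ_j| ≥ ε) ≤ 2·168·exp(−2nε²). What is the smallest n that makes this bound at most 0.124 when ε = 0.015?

17566

Need 2·168·exp(−2nε²) ≤ 0.124, i.e. exp(−2nε²) ≤ 0.124/336.
So 2nε² ≥ ln(336/0.124) = 7.904585.
Hence n ≥ 7.904585/(2·0.015²) = 17565.744.
The smallest integer n is 17566.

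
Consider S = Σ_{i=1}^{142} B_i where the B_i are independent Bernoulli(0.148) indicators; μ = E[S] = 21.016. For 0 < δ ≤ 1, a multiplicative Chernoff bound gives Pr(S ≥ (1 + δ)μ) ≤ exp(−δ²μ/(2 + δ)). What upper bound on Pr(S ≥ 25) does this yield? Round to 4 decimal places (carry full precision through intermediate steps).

0.7083

Write 25 = (1 + δ)μ, so δ = 25/21.016 − 1 = 0.1895699…
Then the exponent is δ²μ/(2 + δ) = (25 − μ)² / (μ·(2 + δ)) = 0.344929.
Bound = exp(−0.344929) = 0.70827.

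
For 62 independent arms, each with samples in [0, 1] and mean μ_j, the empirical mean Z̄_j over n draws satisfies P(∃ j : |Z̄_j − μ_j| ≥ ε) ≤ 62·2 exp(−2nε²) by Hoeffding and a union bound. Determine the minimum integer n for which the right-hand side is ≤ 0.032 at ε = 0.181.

127

Need 2·62·exp(−2nε²) ≤ 0.032, i.e. exp(−2nε²) ≤ 0.032/124.
So 2nε² ≥ ln(124/0.032) = 8.262301.
Hence n ≥ 8.262301/(2·0.181²) = 126.100.
The smallest integer n is 127.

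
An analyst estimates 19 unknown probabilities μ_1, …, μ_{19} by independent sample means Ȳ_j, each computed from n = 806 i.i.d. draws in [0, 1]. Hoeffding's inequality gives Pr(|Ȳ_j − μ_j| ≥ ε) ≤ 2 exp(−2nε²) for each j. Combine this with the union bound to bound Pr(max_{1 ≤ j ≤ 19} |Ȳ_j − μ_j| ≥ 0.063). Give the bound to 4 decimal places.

0.0633

Per-experiment Hoeffding bound: 2·exp(−2·806·0.063²) = 2·exp(−6.39803) = 0.0033297.
Union bound over 19 events: 19·0.0033297 = 0.06326.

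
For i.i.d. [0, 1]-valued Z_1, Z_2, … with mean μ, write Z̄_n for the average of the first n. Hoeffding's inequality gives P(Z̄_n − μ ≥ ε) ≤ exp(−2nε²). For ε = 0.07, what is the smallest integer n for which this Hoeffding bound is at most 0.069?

Require exp(−2nε²) ≤ 0.069, i.e. 2nε² ≥ ln(1/0.069) = 2.673649.
So n ≥ 2.673649 / (2·0.07²) = 272.821.
The smallest integer n is 273.

273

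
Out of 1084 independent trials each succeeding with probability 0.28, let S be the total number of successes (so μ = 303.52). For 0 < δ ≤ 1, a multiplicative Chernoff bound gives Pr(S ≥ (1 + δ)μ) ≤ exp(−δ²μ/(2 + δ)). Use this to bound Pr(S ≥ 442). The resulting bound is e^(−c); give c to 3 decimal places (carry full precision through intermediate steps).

25.723

Write 442 = (1 + δ)μ, so δ = 442/303.52 − 1 = 0.4562467…
Then the exponent is δ²μ/(2 + δ) = (442 − μ)² / (μ·(2 + δ)) = 25.722597.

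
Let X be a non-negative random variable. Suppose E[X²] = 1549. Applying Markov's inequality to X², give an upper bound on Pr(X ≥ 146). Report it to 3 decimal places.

0.073

Since X ≥ 0, the event {X ≥ 146} is the same as {X² ≥ 21316}.
Markov's inequality applied to X² gives Pr(X² ≥ 21316) ≤ E[X²]/21316 = 1549/21316 = 0.0727.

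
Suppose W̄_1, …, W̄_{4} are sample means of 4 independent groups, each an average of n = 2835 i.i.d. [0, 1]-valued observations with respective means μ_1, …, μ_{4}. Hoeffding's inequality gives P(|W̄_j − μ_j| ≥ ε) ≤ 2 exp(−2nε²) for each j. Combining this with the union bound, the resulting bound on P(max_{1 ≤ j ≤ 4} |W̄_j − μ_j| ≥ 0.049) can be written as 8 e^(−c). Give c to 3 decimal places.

13.614

Union bound over the 4 events: P(max_{1 ≤ j ≤ 4} |W̄_j − μ_j| ≥ 0.049) ≤ 4·2·exp(−2nε²) = 8 exp(−2·2835·0.049²).
So c = 2·2835·0.049² = 13.6137.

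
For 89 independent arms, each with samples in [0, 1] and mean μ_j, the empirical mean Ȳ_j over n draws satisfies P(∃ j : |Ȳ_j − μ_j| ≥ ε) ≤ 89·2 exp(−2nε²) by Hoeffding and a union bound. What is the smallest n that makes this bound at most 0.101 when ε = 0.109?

Need 2·89·exp(−2nε²) ≤ 0.101, i.e. exp(−2nε²) ≤ 0.101/178.
So 2nε² ≥ ln(178/0.101) = 7.474418.
Hence n ≥ 7.474418/(2·0.109²) = 314.553.
The smallest integer n is 315.

315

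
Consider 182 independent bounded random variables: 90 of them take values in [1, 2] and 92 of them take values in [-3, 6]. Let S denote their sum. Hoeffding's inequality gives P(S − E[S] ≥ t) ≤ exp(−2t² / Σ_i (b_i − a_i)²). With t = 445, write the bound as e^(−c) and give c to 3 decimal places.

Σ(b_i − a_i)² = 90·1² + 92·9² = 7542.
c = 2t² / 7542 = 2·445² / 7542 = 52.5126.

52.513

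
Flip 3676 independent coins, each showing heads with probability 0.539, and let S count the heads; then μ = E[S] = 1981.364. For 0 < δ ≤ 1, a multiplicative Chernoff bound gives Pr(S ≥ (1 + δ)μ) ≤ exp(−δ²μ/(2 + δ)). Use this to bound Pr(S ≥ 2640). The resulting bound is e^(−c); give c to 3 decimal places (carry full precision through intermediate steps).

Write 2640 = (1 + δ)μ, so δ = 2640/1981.364 − 1 = 0.3324154…
Then the exponent is δ²μ/(2 + δ) = (2640 − μ)² / (μ·(2 + δ)) = 93.868689.

93.869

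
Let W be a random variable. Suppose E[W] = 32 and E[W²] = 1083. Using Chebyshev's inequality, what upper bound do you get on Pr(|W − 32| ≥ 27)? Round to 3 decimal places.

Var(W) = E[W²] − (E[W])² = 1083 − 1024 = 59.
Chebyshev's inequality: Pr(|W − μ| ≥ t) ≤ Var(W)/t² = 59/729 = 0.0809.

0.081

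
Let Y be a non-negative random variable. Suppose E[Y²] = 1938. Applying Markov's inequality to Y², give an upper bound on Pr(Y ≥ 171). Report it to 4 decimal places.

Since Y ≥ 0, the event {Y ≥ 171} is the same as {Y² ≥ 29241}.
Markov's inequality applied to Y² gives Pr(Y² ≥ 29241) ≤ E[Y²]/29241 = 1938/29241 = 0.0663.

0.0663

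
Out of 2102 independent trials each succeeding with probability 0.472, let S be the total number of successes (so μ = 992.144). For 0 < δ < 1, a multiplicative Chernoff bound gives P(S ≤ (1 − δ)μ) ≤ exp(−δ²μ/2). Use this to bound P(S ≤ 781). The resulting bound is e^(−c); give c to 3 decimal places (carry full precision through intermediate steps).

22.467

Write 781 = (1 − δ)μ, so δ = 1 − 781/992.144 = 0.2128159…
Then the exponent is δ²μ/2 = (μ − 781)²/(2μ) = 22.467398.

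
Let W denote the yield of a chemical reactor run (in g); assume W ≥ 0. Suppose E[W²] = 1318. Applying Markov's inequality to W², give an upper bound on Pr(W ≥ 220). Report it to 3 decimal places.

0.027

Since W ≥ 0, the event {W ≥ 220} is the same as {W² ≥ 48400}.
Markov's inequality applied to W² gives Pr(W² ≥ 48400) ≤ E[W²]/48400 = 1318/48400 = 0.0272.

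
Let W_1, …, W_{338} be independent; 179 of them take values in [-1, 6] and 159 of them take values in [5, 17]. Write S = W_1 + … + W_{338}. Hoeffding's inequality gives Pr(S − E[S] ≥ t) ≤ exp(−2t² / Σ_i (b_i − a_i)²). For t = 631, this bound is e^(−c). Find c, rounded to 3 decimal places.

25.147

Σ(b_i − a_i)² = 179·7² + 159·12² = 31667.
c = 2t² / 31667 = 2·631² / 31667 = 25.1467.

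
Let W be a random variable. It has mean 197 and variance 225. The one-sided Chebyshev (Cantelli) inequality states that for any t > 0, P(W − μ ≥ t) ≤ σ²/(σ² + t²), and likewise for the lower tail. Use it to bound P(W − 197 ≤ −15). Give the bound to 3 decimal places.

Here σ² = 225 and t = 15, so σ² + t² = 450.
Cantelli's bound: 225/450 = 0.5000.

0.500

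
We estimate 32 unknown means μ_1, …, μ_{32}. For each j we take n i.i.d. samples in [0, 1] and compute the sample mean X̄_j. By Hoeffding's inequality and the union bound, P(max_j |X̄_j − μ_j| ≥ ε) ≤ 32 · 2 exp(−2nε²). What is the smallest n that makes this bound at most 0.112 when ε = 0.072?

613

Need 2·32·exp(−2nε²) ≤ 0.112, i.e. exp(−2nε²) ≤ 0.112/64.
So 2nε² ≥ ln(64/0.112) = 6.348139.
Hence n ≥ 6.348139/(2·0.072²) = 612.282.
The smallest integer n is 613.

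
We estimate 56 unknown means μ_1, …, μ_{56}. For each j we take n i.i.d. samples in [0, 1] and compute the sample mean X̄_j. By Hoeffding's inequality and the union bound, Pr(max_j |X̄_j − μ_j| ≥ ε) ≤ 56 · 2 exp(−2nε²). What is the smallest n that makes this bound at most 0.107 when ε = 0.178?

110

Need 2·56·exp(−2nε²) ≤ 0.107, i.e. exp(−2nε²) ≤ 0.107/112.
So 2nε² ≥ ln(112/0.107) = 6.953425.
Hence n ≥ 6.953425/(2·0.178²) = 109.731.
The smallest integer n is 110.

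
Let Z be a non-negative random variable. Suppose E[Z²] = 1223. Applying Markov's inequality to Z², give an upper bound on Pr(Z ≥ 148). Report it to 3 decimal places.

Since Z ≥ 0, the event {Z ≥ 148} is the same as {Z² ≥ 21904}.
Markov's inequality applied to Z² gives Pr(Z² ≥ 21904) ≤ E[Z²]/21904 = 1223/21904 = 0.0558.

0.056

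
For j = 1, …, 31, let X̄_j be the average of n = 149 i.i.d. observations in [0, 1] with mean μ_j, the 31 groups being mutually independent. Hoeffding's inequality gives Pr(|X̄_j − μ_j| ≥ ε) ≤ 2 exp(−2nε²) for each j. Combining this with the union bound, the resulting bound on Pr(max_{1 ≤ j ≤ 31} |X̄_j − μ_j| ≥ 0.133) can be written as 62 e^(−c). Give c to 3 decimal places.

Union bound over the 31 events: Pr(max_{1 ≤ j ≤ 31} |X̄_j − μ_j| ≥ 0.133) ≤ 31·2·exp(−2nε²) = 62 exp(−2·149·0.133²).
So c = 2·149·0.133² = 5.2713.

5.271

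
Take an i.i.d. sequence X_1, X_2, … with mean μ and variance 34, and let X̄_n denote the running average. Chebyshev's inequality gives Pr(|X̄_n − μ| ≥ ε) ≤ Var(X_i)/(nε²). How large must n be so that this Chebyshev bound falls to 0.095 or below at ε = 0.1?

35790

Require 34/(n·0.1²) ≤ 0.095, i.e. n ≥ 34/(0.095·0.1²) = 35789.474.
The smallest integer n is 35790.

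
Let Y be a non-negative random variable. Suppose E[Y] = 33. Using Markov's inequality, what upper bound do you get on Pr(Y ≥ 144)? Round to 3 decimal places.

0.229

Markov's inequality: for a non-negative random variable, Pr(Y ≥ a) ≤ E[Y]/a.
Here E[Y] = 33 and a = 144, so the bound is 33/144 = 0.2292.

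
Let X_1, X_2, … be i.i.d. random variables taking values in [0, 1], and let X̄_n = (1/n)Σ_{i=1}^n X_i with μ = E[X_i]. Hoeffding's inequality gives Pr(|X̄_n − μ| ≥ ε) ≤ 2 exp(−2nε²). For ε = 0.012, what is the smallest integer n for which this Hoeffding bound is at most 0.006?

Require 2·exp(−2nε²) ≤ 0.006, i.e. 2nε² ≥ ln(2/0.006) = 5.809143.
So n ≥ 5.809143 / (2·0.012²) = 20170.635.
The smallest integer n is 20171.

20171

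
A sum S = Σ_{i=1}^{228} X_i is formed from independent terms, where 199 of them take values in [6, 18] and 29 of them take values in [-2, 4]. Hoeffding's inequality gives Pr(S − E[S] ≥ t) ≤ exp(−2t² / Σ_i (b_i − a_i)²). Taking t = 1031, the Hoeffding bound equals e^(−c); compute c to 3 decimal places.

Σ(b_i − a_i)² = 199·12² + 29·6² = 29700.
c = 2t² / 29700 = 2·1031² / 29700 = 71.5799.

71.580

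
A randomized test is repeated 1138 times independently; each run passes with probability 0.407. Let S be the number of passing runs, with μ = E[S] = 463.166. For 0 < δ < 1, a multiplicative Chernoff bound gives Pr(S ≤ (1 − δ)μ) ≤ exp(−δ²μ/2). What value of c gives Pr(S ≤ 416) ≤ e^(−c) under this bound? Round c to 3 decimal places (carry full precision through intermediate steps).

2.402

Write 416 = (1 − δ)μ, so δ = 1 − 416/463.166 = 0.1018339…
Then the exponent is δ²μ/2 = (μ − 416)²/(2μ) = 2.401549.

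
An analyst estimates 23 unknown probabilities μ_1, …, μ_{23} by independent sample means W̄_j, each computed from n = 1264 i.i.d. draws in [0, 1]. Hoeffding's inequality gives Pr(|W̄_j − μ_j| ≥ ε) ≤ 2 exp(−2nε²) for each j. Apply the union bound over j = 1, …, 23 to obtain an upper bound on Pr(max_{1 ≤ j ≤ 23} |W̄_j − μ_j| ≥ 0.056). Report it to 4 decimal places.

Per-experiment Hoeffding bound: 2·exp(−2·1264·0.056²) = 2·exp(−7.92781) = 0.00072115.
Union bound over 23 events: 23·0.00072115 = 0.01659.

0.0166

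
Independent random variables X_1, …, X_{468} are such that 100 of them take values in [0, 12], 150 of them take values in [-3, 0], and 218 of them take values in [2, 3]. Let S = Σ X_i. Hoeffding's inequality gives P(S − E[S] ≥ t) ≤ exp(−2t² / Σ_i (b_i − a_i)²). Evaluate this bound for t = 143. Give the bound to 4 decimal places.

0.0772

Σ(b_i − a_i)² = 100·12² + 150·3² + 218·1² = 15968.
Exponent = 2·143² / 15968 = 2.56125.
Bound = exp(−2.56125) = 0.07721.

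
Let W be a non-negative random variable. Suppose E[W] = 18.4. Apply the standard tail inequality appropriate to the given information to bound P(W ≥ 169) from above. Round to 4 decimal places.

0.1089

Only the mean of a non-negative variable is known, so Markov's inequality is the applicable tail bound.
Markov's inequality: for a non-negative random variable, P(W ≥ a) ≤ E[W]/a.
Here E[W] = 18.4 and a = 169, so the bound is 18.4/169 = 0.1089.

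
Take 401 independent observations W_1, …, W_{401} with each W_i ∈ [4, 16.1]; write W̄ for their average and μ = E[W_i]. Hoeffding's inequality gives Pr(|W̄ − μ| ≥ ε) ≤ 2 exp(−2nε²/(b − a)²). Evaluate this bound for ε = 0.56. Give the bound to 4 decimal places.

0.3589

Exponent: 2nε²/(b − a)² = 2·401·0.56² / 12.1² = 1.71783.
Bound = 2·exp(−1.71783) = 0.35891.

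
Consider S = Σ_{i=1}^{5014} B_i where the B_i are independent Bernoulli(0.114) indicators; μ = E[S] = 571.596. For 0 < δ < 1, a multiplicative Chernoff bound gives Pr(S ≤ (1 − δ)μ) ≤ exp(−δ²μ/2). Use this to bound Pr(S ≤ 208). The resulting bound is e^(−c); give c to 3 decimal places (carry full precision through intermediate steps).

Write 208 = (1 − δ)μ, so δ = 1 − 208/571.596 = 0.6361066…
Then the exponent is δ²μ/2 = (μ − 208)²/(2μ) = 115.642911.

115.643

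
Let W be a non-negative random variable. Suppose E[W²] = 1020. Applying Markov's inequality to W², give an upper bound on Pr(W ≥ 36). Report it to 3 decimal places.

Since W ≥ 0, the event {W ≥ 36} is the same as {W² ≥ 1296}.
Markov's inequality applied to W² gives Pr(W² ≥ 1296) ≤ E[W²]/1296 = 1020/1296 = 0.7870.

0.787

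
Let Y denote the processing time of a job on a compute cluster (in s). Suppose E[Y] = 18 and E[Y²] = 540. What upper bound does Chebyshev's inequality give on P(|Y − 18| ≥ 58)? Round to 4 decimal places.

0.0642

Var(Y) = E[Y²] − (E[Y])² = 540 − 324 = 216.
Chebyshev's inequality: P(|Y − μ| ≥ t) ≤ Var(Y)/t² = 216/3364 = 0.0642.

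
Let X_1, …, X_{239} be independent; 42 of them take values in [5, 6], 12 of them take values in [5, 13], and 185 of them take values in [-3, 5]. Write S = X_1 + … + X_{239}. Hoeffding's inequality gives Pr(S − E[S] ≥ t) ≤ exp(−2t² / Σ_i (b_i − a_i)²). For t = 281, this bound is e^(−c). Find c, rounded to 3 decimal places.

12.484

Σ(b_i − a_i)² = 42·1² + 12·8² + 185·8² = 12650.
c = 2t² / 12650 = 2·281² / 12650 = 12.4840.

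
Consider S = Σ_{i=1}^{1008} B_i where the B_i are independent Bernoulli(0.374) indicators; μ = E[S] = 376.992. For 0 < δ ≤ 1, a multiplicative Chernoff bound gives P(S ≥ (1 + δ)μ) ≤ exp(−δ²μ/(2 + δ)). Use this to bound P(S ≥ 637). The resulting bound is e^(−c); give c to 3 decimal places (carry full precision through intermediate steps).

66.671

Write 637 = (1 + δ)μ, so δ = 637/376.992 − 1 = 0.689691…
Then the exponent is δ²μ/(2 + δ) = (637 − μ)² / (μ·(2 + δ)) = 66.671295.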